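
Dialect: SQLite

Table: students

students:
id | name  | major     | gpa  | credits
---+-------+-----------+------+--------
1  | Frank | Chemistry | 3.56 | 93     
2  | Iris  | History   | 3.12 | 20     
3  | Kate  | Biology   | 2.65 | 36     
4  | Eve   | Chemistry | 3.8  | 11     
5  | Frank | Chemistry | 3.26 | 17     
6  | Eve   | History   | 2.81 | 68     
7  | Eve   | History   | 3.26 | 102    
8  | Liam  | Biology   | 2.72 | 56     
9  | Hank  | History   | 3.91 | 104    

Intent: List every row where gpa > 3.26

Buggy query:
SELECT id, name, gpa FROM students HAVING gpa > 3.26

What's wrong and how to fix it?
Bug: HAVING filters the output of aggregation, but this query has no GROUP BY and no aggregate functions, so SQLite rejects it (HAVING clause on a non-aggregate query); the condition here is per row

Fix: Use WHERE for row-level filtering

Corrected query:
SELECT id, name, gpa FROM students WHERE gpa > 3.26

Result:
id | name  | gpa 
---+-------+-----
1  | Frank | 3.56
4  | Eve   | 3.8 
9  | Hank  | 3.91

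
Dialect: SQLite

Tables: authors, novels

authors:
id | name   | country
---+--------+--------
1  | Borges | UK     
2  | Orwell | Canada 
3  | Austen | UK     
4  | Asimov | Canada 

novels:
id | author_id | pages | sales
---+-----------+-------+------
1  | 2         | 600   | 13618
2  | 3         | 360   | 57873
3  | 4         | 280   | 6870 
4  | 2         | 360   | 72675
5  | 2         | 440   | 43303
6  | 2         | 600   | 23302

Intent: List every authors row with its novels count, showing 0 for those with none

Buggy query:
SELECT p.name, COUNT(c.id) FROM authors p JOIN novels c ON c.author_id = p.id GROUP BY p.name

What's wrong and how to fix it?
Bug: An inner join excludes parents with zero children

Fix: Switch to LEFT JOIN to retain unmatched parent rows

Corrected query:
SELECT p.name, COUNT(c.id) FROM authors p LEFT JOIN novels c ON c.author_id = p.id GROUP BY p.name

Result:
name   | COUNT(c.id)
-------+------------
Asimov | 1          
Austen | 1          
Borges | 0          
Orwell | 4          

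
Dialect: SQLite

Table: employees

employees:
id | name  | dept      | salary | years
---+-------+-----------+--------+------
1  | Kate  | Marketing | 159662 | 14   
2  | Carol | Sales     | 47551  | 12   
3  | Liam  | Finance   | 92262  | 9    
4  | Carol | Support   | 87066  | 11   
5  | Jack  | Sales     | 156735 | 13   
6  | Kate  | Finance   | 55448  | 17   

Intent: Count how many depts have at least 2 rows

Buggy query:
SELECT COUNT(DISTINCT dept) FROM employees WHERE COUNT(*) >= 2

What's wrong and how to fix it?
Bug: COUNT(*) cannot appear in WHERE; the per-group count doesn't exist yet

Fix: Group first with HAVING COUNT(*) >= 2, then COUNT the resulting groups

Corrected query:
SELECT COUNT(*) FROM (SELECT dept FROM employees GROUP BY dept HAVING COUNT(*) >= 2)

Result:
COUNT(*)
--------
2       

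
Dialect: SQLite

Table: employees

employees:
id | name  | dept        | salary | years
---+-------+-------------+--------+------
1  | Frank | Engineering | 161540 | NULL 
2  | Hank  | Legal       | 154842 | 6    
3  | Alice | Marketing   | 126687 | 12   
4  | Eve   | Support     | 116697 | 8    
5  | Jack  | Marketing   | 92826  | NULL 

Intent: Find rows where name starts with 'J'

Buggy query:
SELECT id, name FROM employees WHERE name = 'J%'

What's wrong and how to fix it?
Bug: Wildcards only work with LIKE; '=' treats '%' as a literal character

Fix: Replace '=' with LIKE so 'J%' is treated as a pattern

Corrected query:
SELECT id, name FROM employees WHERE name LIKE 'J%'

Result:
id | name
---+-----
5  | Jack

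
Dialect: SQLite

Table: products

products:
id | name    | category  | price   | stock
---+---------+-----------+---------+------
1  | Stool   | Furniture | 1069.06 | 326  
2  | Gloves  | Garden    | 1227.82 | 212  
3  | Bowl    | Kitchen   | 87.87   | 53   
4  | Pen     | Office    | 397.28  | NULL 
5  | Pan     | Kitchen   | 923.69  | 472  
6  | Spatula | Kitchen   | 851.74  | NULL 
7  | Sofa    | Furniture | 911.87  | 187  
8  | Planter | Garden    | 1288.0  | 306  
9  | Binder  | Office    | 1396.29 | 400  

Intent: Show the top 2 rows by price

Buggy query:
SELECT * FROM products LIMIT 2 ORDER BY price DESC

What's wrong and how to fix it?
Bug: LIMIT must come after ORDER BY

Fix: Sort with ORDER BY, then apply LIMIT

Corrected query:
SELECT * FROM products ORDER BY price DESC LIMIT 2

Result:
id | name    | category | price   | stock
---+---------+----------+---------+------
9  | Binder  | Office   | 1396.29 | 400  
8  | Planter | Garden   | 1288    | 306  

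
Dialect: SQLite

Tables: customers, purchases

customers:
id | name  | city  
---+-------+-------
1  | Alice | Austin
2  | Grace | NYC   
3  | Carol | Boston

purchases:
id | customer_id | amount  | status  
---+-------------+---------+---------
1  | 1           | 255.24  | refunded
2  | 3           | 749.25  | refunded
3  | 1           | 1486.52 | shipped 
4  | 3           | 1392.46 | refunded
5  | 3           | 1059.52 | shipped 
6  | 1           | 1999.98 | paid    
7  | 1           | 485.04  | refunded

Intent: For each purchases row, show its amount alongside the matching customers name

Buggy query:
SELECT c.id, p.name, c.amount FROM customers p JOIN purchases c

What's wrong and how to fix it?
Bug: Missing join condition: each purchases row is matched to all customers rows instead of just its own

Fix: Specify the join condition linking the foreign key to the parent id

Corrected query:
SELECT c.id, p.name, c.amount FROM customers p JOIN purchases c ON c.customer_id = p.id

Result:
id | name  | amount 
---+-------+--------
1  | Alice | 255.24 
2  | Carol | 749.25 
3  | Alice | 1486.52
4  | Carol | 1392.46
5  | Carol | 1059.52
6  | Alice | 1999.98
7  | Alice | 485.04 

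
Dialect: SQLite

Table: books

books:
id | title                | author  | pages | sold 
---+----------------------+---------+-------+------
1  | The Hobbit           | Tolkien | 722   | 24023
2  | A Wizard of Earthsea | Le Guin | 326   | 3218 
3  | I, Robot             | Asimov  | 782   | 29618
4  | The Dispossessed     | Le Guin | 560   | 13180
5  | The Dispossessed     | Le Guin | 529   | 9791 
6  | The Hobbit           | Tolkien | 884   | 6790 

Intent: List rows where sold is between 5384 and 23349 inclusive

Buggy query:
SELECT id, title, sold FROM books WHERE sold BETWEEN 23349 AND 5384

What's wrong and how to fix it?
Bug: The bounds are reversed; BETWEEN a AND b requires a <= b to match anything

Fix: Swap the bounds so the smaller value comes first

Corrected query:
SELECT id, title, sold FROM books WHERE sold BETWEEN 5384 AND 23349

Result:
id | title            | sold 
---+------------------+------
4  | The Dispossessed | 13180
5  | The Dispossessed | 9791 
6  | The Hobbit       | 6790 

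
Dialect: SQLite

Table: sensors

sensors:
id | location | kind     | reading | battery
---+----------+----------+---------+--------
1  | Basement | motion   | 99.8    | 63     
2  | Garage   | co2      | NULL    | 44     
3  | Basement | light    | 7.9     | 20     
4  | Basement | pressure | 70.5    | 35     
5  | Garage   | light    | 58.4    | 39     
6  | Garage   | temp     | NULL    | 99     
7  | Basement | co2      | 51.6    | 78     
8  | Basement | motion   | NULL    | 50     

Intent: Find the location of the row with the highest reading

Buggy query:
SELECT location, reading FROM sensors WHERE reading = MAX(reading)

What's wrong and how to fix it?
Bug: WHERE is evaluated per row; an aggregate over the whole table isn't defined there

Fix: Wrap MAX in a scalar subquery so WHERE compares against a single value

Corrected query:
SELECT location, reading FROM sensors WHERE reading = (SELECT MAX(reading) FROM sensors)

Result:
location | reading
---------+--------
Basement | 99.8   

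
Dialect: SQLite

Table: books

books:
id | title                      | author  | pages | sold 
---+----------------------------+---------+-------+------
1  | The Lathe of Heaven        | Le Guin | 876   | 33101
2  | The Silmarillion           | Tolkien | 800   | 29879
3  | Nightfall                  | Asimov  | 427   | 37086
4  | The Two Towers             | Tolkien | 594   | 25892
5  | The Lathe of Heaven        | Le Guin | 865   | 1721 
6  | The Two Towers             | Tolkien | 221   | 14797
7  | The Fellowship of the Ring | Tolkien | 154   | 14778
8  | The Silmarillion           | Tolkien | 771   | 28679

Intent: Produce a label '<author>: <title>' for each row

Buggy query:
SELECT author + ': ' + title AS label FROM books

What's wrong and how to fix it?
Bug: SQLite uses || for string concatenation; + coerces text to numbers (yielding 0)

Fix: Use the || operator for string concatenation

Corrected query:
SELECT author || ': ' || title AS label FROM books

Result:
label                              
-----------------------------------
Le Guin: The Lathe of Heaven       
Tolkien: The Silmarillion          
Asimov: Nightfall                  
Tolkien: The Two Towers            
Le Guin: The Lathe of Heaven       
Tolkien: The Two Towers            
Tolkien: The Fellowship of the Ring
Tolkien: The Silmarillion          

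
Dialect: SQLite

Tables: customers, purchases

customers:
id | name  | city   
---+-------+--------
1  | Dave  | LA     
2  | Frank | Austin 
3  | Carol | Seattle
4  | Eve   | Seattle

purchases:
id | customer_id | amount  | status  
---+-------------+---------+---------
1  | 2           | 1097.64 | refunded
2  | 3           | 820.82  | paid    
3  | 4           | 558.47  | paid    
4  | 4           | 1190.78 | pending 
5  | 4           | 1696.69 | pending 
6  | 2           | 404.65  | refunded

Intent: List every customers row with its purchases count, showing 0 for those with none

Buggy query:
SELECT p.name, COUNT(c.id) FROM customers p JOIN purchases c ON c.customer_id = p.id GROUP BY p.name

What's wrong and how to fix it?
Bug: An inner join excludes parents with zero children

Fix: Switch to LEFT JOIN to retain unmatched parent rows

Corrected query:
SELECT p.name, COUNT(c.id) FROM customers p LEFT JOIN purchases c ON c.customer_id = p.id GROUP BY p.name

Result:
name  | COUNT(c.id)
------+------------
Carol | 1          
Dave  | 0          
Eve   | 3          
Frank | 2          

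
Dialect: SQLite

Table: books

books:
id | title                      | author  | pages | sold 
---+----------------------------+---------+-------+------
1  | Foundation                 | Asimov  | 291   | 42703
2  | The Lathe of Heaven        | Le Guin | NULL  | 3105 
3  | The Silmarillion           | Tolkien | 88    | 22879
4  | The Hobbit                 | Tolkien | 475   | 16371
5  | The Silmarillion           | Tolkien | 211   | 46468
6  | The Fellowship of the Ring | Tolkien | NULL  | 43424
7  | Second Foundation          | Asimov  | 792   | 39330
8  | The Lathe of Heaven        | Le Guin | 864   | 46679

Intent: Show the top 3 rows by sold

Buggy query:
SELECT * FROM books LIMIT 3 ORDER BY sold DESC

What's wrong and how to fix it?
Bug: ORDER BY cannot follow LIMIT; LIMIT is the final clause

Fix: Swap the clauses: ORDER BY first, then LIMIT

Corrected query:
SELECT * FROM books ORDER BY sold DESC LIMIT 3

Result:
id | title                      | author  | pages | sold 
---+----------------------------+---------+-------+------
8  | The Lathe of Heaven        | Le Guin | 864   | 46679
5  | The Silmarillion           | Tolkien | 211   | 46468
6  | The Fellowship of the Ring | Tolkien | NULL  | 43424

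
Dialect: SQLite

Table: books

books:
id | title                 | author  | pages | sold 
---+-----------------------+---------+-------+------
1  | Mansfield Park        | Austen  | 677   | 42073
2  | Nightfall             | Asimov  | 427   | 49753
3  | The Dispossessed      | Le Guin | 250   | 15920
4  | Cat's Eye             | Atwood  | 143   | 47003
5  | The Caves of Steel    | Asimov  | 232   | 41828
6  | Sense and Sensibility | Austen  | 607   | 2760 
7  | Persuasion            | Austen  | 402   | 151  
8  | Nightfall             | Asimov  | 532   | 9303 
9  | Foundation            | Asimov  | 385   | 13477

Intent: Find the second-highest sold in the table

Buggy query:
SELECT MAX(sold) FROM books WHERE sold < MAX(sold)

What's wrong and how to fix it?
Bug: MAX(sold) on the right of the comparison is an aggregate-in-WHERE error

Fix: Put the inner MAX in a scalar subquery

Corrected query:
SELECT MAX(sold) FROM books WHERE sold < (SELECT MAX(sold) FROM books)

Result:
MAX(sold)
---------
47003    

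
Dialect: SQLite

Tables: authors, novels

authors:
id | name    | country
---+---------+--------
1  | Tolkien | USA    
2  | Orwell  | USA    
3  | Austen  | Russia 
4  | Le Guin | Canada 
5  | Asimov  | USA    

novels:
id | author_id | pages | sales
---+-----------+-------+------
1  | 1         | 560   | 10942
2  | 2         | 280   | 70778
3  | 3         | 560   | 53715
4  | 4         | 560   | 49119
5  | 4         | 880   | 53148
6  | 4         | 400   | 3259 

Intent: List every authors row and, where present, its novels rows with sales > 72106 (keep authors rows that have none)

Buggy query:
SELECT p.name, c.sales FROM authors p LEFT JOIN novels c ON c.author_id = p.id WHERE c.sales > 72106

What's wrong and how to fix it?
Bug: Filtering c.sales in WHERE discards the NULL rows produced by LEFT JOIN, turning it into an inner join

Fix: Put 'c.sales > 72106' in the JOIN's ON clause instead of WHERE

Corrected query:
SELECT p.name, c.sales FROM authors p LEFT JOIN novels c ON c.author_id = p.id AND c.sales > 72106

Result:
name    | sales
--------+------
Tolkien | NULL 
Orwell  | NULL 
Austen  | NULL 
Le Guin | NULL 
Asimov  | NULL 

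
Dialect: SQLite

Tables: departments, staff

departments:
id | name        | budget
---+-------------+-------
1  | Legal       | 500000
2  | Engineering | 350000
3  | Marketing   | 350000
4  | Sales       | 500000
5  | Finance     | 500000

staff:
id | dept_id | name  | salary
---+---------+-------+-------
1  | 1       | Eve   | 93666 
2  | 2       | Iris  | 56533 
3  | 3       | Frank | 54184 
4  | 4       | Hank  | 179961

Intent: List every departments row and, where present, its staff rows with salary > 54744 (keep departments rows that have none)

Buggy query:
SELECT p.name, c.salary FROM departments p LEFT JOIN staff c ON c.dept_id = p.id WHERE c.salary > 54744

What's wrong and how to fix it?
Bug: Filtering c.salary in WHERE discards the NULL rows produced by LEFT JOIN, turning it into an inner join

Fix: Put 'c.salary > 54744' in the JOIN's ON clause instead of WHERE

Corrected query:
SELECT p.name, c.salary FROM departments p LEFT JOIN staff c ON c.dept_id = p.id AND c.salary > 54744

Result:
name        | salary
------------+-------
Legal       | 93666 
Engineering | 56533 
Marketing   | NULL  
Sales       | 179961
Finance     | NULL  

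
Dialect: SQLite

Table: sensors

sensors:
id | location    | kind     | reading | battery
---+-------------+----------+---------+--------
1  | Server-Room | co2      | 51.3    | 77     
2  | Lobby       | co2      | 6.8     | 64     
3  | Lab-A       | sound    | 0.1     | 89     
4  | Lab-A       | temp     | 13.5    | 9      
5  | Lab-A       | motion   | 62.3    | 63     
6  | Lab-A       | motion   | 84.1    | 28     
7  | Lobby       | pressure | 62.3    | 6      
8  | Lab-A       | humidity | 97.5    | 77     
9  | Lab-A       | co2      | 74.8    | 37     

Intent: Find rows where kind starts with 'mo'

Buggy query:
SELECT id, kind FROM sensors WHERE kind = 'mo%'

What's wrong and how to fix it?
Bug: Wildcards only work with LIKE; '=' treats '%' as a literal character

Fix: Replace '=' with LIKE so 'mo%' is treated as a pattern

Corrected query:
SELECT id, kind FROM sensors WHERE kind LIKE 'mo%'

Result:
id | kind  
---+-------
5  | motion
6  | motion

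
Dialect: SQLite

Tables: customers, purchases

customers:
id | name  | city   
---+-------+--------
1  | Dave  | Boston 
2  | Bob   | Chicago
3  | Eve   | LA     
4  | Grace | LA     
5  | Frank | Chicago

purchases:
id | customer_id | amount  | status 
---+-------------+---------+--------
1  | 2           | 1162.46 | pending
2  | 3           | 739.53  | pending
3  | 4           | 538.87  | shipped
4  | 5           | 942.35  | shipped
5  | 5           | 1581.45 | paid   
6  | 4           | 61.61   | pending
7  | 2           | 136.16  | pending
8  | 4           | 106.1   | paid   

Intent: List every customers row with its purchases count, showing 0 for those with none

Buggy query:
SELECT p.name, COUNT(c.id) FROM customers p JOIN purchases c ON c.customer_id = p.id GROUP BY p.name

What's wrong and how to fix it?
Bug: An inner join excludes parents with zero children

Fix: Switch to LEFT JOIN to retain unmatched parent rows

Corrected query:
SELECT p.name, COUNT(c.id) FROM customers p LEFT JOIN purchases c ON c.customer_id = p.id GROUP BY p.name

Result:
name  | COUNT(c.id)
------+------------
Bob   | 2          
Dave  | 0          
Eve   | 1          
Frank | 2          
Grace | 3          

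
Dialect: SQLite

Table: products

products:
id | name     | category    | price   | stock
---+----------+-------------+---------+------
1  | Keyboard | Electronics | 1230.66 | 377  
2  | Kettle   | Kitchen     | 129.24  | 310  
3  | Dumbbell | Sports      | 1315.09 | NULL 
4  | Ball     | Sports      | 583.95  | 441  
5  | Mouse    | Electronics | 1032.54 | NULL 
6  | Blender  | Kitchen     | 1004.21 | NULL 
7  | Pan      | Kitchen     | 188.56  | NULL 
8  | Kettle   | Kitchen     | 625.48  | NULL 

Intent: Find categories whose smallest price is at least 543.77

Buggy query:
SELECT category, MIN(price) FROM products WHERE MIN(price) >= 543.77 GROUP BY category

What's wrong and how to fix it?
Bug: Aggregates like MIN are computed per group after WHERE runs

Fix: Replace WHERE with HAVING after the GROUP BY

Corrected query:
SELECT category, MIN(price) FROM products GROUP BY category HAVING MIN(price) >= 543.77

Result:
category    | MIN(price)
------------+-----------
Electronics | 1032.54   
Sports      | 583.95    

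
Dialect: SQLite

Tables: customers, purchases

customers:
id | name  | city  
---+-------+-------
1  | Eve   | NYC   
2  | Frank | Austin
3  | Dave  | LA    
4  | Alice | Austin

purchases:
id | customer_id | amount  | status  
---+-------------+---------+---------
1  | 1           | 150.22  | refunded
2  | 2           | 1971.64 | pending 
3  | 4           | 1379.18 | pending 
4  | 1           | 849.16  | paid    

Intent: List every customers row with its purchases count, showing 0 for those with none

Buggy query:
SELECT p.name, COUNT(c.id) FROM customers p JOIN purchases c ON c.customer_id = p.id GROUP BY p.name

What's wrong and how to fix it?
Bug: INNER JOIN drops customers rows that have no matching purchases rows

Fix: Use LEFT JOIN so parents without children still appear (COUNT(c.id) gives 0)

Corrected query:
SELECT p.name, COUNT(c.id) FROM customers p LEFT JOIN purchases c ON c.customer_id = p.id GROUP BY p.name

Result:
name  | COUNT(c.id)
------+------------
Alice | 1          
Dave  | 0          
Eve   | 2          
Frank | 1          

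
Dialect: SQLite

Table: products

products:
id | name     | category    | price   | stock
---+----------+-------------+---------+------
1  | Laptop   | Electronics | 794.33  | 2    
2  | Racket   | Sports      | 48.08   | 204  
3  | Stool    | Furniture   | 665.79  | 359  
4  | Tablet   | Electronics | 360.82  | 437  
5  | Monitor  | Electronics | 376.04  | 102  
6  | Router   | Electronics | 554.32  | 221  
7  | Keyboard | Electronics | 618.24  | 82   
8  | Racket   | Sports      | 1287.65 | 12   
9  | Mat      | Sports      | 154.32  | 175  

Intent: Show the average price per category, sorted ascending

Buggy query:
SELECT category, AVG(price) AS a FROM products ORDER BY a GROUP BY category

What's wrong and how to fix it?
Bug: GROUP BY must precede ORDER BY

Fix: Move ORDER BY to the end, after GROUP BY

Corrected query:
SELECT category, AVG(price) AS a FROM products GROUP BY category ORDER BY a

Result:
category    | a         
------------+-----------
Sports      | 496.683333
Electronics | 540.75    
Furniture   | 665.79    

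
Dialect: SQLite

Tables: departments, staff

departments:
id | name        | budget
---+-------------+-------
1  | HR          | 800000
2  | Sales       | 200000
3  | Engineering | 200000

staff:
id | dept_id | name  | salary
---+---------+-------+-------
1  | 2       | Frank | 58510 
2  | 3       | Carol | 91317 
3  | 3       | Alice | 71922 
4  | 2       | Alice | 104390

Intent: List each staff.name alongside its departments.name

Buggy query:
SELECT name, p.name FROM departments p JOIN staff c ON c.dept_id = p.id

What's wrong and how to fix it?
Bug: 'name' exists in both joined tables, so the database can't tell which one is meant

Fix: Prefix ambiguous columns with the table alias

Corrected query:
SELECT c.name, p.name FROM departments p JOIN staff c ON c.dept_id = p.id

Result:
name  | name       
------+------------
Frank | Sales      
Carol | Engineering
Alice | Engineering
Alice | Sales      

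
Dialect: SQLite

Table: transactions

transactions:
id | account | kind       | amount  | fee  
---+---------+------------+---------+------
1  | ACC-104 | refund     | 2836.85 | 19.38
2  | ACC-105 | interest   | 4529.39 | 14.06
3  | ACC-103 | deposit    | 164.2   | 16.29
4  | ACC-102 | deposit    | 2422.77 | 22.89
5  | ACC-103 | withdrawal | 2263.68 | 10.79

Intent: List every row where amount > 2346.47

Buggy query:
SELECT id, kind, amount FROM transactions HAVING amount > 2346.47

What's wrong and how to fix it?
Bug: HAVING filters the output of aggregation, but this query has no GROUP BY and no aggregate functions, so SQLite rejects it (HAVING clause on a non-aggregate query); the condition here is per row

Fix: Use WHERE for row-level filtering

Corrected query:
SELECT id, kind, amount FROM transactions WHERE amount > 2346.47

Result:
id | kind     | amount 
---+----------+--------
1  | refund   | 2836.85
2  | interest | 4529.39
4  | deposit  | 2422.77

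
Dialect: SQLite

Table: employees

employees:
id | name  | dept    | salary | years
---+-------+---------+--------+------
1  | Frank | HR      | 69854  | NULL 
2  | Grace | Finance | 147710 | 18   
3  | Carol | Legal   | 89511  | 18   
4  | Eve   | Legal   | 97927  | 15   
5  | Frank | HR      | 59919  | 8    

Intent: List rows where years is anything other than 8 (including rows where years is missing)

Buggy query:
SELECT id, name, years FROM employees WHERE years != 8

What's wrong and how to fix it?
Bug: 'years != 8' is unknown when years is NULL, so NULL rows are silently excluded

Fix: Handle NULL separately with IS NULL alongside the inequality

Corrected query:
SELECT id, name, years FROM employees WHERE years != 8 OR years IS NULL

Result:
id | name  | years
---+-------+------
1  | Frank | NULL 
2  | Grace | 18   
3  | Carol | 18   
4  | Eve   | 15   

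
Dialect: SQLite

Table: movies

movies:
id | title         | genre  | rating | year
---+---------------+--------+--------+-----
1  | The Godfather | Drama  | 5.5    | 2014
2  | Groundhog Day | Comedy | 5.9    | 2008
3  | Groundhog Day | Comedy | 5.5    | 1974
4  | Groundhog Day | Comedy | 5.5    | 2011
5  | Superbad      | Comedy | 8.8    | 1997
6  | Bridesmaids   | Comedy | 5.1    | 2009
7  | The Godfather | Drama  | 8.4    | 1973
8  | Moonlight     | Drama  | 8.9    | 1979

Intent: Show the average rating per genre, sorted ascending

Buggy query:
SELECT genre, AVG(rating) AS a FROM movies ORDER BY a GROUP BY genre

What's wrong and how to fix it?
Bug: ORDER BY appears before GROUP BY; SQL clause order requires GROUP BY first

Fix: Move ORDER BY to the end, after GROUP BY

Corrected query:
SELECT genre, AVG(rating) AS a FROM movies GROUP BY genre ORDER BY a

Result:
genre  | a   
-------+-----
Comedy | 6.16
Drama  | 7.6 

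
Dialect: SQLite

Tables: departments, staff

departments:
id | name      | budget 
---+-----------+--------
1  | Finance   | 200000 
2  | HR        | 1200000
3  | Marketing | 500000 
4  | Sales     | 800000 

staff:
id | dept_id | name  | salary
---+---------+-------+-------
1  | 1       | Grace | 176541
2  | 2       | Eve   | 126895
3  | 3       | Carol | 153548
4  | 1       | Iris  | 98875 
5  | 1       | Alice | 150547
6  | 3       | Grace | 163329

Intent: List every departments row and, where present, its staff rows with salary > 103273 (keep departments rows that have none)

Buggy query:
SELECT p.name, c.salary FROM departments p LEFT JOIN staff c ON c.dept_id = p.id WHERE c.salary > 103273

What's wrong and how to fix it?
Bug: A WHERE condition on the right-hand table after LEFT JOIN drops unmatched parents

Fix: Move the right-table condition into the ON clause so unmatched parents are kept

Corrected query:
SELECT p.name, c.salary FROM departments p LEFT JOIN staff c ON c.dept_id = p.id AND c.salary > 103273

Result:
name      | salary
----------+-------
Finance   | 150547
Finance   | 176541
HR        | 126895
Marketing | 153548
Marketing | 163329
Sales     | NULL  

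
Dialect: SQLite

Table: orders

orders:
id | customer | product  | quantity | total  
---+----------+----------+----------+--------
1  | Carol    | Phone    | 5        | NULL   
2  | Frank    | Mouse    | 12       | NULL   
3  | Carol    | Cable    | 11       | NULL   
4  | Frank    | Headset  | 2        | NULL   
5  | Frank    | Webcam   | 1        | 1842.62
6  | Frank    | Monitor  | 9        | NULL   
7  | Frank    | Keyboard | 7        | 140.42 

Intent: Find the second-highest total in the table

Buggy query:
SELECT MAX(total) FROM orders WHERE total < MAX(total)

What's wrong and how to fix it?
Bug: The inner MAX is an aggregate inside WHERE, which is not allowed

Fix: Compute the overall MAX in a subquery, then take MAX of rows below it

Corrected query:
SELECT MAX(total) FROM orders WHERE total < (SELECT MAX(total) FROM orders)

Result:
MAX(total)
----------
140.42    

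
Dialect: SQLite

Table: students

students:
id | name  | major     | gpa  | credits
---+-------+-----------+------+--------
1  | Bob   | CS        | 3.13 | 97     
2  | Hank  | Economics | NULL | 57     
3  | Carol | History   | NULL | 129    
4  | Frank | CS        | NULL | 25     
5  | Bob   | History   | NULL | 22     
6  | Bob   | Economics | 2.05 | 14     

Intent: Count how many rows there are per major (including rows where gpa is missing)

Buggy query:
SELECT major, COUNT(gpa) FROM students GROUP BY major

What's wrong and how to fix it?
Bug: COUNT(column) counts non-NULL values only; rows with NULL gpa aren't counted

Fix: Use COUNT(*) to count all rows regardless of NULL

Corrected query:
SELECT major, COUNT(*) FROM students GROUP BY major

Result:
major     | COUNT(*)
----------+---------
CS        | 2       
Economics | 2       
History   | 2       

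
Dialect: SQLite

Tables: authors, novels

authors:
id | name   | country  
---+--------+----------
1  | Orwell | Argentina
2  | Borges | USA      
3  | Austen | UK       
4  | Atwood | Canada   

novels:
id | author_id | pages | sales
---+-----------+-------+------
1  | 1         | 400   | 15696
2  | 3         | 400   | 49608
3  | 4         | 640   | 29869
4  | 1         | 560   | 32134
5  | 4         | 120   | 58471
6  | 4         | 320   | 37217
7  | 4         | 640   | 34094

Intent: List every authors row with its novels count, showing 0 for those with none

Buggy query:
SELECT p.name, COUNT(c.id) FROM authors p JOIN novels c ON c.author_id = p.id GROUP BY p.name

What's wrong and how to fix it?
Bug: An inner join excludes parents with zero children

Fix: Use LEFT JOIN so parents without children still appear (COUNT(c.id) gives 0)

Corrected query:
SELECT p.name, COUNT(c.id) FROM authors p LEFT JOIN novels c ON c.author_id = p.id GROUP BY p.name

Result:
name   | COUNT(c.id)
-------+------------
Atwood | 4          
Austen | 1          
Borges | 0          
Orwell | 2          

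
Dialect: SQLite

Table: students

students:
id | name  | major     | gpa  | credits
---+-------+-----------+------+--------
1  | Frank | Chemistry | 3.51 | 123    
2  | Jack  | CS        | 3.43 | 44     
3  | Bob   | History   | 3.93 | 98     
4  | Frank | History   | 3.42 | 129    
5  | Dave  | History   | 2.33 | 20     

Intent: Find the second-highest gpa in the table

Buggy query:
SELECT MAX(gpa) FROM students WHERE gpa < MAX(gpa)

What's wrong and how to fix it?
Bug: The inner MAX is an aggregate inside WHERE, which is not allowed

Fix: Put the inner MAX in a scalar subquery

Corrected query:
SELECT MAX(gpa) FROM students WHERE gpa < (SELECT MAX(gpa) FROM students)

Result:
MAX(gpa)
--------
3.51    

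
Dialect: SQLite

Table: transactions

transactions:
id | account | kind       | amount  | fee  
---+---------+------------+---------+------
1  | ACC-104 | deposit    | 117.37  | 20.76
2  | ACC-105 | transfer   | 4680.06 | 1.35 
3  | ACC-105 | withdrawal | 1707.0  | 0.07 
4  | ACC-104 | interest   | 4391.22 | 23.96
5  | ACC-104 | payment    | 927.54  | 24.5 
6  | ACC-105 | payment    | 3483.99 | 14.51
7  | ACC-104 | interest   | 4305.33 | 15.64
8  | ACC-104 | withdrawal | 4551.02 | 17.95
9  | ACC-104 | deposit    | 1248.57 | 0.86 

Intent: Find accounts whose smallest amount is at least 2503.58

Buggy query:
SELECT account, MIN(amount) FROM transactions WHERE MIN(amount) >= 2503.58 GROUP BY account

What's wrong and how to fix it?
Bug: MIN() in WHERE is a misuse of aggregate

Fix: Replace WHERE with HAVING after the GROUP BY

Corrected query:
SELECT account, MIN(amount) FROM transactions GROUP BY account HAVING MIN(amount) >= 2503.58

Result:
(no rows)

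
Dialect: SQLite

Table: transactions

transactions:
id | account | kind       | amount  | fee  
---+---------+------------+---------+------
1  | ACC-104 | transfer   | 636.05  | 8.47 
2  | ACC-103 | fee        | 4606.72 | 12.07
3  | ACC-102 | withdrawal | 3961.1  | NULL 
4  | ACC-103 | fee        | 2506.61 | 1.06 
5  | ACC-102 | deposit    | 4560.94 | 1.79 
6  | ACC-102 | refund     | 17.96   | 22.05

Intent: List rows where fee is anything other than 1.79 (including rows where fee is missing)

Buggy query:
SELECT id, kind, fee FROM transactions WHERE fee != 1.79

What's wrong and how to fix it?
Bug: Inequality against NULL is unknown, not true; rows with NULL are dropped

Fix: Add an explicit OR fee IS NULL to include the missing-value rows

Corrected query:
SELECT id, kind, fee FROM transactions WHERE fee != 1.79 OR fee IS NULL

Result:
id | kind       | fee  
---+------------+------
1  | transfer   | 8.47 
2  | fee        | 12.07
3  | withdrawal | NULL 
4  | fee        | 1.06 
6  | refund     | 22.05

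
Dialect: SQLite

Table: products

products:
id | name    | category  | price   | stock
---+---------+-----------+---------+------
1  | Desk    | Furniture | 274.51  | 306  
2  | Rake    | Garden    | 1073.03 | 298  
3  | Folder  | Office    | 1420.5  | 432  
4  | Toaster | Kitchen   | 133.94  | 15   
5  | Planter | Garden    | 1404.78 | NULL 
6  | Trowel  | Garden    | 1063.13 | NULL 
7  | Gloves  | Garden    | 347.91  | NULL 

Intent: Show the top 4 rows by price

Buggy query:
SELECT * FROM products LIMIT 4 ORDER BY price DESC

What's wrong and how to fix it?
Bug: LIMIT must come after ORDER BY

Fix: Swap the clauses: ORDER BY first, then LIMIT

Corrected query:
SELECT * FROM products ORDER BY price DESC LIMIT 4

Result:
id | name    | category | price   | stock
---+---------+----------+---------+------
3  | Folder  | Office   | 1420.5  | 432  
5  | Planter | Garden   | 1404.78 | NULL 
2  | Rake    | Garden   | 1073.03 | 298  
6  | Trowel  | Garden   | 1063.13 | NULL 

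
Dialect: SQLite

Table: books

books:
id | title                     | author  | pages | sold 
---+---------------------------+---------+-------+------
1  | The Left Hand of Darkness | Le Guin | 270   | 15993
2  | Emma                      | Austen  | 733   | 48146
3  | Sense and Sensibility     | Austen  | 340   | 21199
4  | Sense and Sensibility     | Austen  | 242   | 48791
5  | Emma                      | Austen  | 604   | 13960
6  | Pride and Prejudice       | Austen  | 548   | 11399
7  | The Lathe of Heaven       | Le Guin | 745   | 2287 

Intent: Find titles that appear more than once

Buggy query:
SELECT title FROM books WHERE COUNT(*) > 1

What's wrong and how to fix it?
Bug: COUNT(*) is an aggregate and cannot be used in WHERE

Fix: Group first, then use HAVING for the count condition

Corrected query:
SELECT title FROM books GROUP BY title HAVING COUNT(*) > 1

Result:
title                
---------------------
Emma                 
Sense and Sensibility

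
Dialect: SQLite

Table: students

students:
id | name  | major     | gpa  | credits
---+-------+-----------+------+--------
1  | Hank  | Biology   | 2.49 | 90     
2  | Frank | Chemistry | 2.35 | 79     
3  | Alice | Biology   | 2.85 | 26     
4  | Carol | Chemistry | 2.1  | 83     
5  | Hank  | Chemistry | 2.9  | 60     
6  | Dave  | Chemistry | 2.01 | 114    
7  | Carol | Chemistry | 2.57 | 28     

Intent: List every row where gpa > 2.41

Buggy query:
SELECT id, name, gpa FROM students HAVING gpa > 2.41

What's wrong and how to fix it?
Bug: This is a non-aggregate query (no GROUP BY, no aggregates), so in SQLite the HAVING clause is invalid here; a row-level condition belongs in WHERE

Fix: Replace HAVING with WHERE since the condition applies to individual rows

Corrected query:
SELECT id, name, gpa FROM students WHERE gpa > 2.41

Result:
id | name  | gpa 
---+-------+-----
1  | Hank  | 2.49
3  | Alice | 2.85
5  | Hank  | 2.9 
7  | Carol | 2.57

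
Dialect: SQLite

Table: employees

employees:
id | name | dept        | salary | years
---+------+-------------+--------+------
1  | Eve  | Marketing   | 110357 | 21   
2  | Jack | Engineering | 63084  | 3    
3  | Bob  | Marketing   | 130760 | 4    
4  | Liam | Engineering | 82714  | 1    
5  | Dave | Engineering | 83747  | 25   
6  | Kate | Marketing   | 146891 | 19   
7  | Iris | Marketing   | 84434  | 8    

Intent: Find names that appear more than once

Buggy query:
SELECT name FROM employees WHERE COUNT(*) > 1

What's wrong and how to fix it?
Bug: COUNT(*) is an aggregate and cannot be used in WHERE

Fix: GROUP BY name, then filter groups with HAVING COUNT(*) > 1

Corrected query:
SELECT name FROM employees GROUP BY name HAVING COUNT(*) > 1

Result:
(no rows)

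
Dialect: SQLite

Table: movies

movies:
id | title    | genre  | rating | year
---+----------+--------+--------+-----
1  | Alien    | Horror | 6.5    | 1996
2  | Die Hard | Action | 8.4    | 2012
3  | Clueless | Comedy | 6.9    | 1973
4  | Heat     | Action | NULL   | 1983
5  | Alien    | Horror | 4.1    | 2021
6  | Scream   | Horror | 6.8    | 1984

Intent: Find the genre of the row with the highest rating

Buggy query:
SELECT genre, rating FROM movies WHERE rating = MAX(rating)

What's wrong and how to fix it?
Bug: WHERE is evaluated per row; an aggregate over the whole table isn't defined there

Fix: Wrap MAX in a scalar subquery so WHERE compares against a single value

Corrected query:
SELECT genre, rating FROM movies WHERE rating = (SELECT MAX(rating) FROM movies)

Result:
genre  | rating
-------+-------
Action | 8.4   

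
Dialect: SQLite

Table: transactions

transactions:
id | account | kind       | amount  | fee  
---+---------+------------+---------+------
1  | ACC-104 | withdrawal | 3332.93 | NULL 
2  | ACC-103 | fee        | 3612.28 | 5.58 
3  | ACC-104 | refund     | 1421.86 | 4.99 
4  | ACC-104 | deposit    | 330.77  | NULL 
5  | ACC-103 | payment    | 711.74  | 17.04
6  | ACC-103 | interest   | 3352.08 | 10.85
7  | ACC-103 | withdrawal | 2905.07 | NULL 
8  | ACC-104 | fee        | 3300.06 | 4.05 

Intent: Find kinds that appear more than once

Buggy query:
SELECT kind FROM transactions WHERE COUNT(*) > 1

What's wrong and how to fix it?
Bug: COUNT(*) is an aggregate and cannot be used in WHERE

Fix: Group first, then use HAVING for the count condition

Corrected query:
SELECT kind FROM transactions GROUP BY kind HAVING COUNT(*) > 1

Result:
kind      
----------
fee       
withdrawal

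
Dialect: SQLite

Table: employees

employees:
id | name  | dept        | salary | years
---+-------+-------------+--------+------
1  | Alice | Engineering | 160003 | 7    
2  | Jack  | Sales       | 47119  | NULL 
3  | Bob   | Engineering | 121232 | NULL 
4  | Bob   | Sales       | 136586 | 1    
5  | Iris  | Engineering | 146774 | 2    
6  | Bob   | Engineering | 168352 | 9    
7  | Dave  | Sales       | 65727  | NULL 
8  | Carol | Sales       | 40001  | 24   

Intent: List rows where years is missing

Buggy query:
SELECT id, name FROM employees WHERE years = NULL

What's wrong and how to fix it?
Bug: Comparing to NULL with '=' never matches; NULL = NULL is unknown, not true

Fix: Use IS NULL to test for NULL

Corrected query:
SELECT id, name FROM employees WHERE years IS NULL

Result:
id | name
---+-----
2  | Jack
3  | Bob 
7  | Dave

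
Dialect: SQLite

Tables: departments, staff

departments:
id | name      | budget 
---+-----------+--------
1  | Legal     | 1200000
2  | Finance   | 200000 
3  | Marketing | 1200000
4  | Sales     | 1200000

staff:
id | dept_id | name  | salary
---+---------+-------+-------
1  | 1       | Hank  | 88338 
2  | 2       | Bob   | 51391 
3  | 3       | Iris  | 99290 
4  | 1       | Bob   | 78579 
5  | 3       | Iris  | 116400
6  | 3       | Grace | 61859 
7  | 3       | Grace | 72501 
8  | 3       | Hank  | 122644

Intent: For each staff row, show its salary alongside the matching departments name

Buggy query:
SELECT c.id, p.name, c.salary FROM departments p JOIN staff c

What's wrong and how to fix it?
Bug: Missing join condition: each staff row is matched to all departments rows instead of just its own

Fix: Specify the join condition linking the foreign key to the parent id

Corrected query:
SELECT c.id, p.name, c.salary FROM departments p JOIN staff c ON c.dept_id = p.id

Result:
id | name      | salary
---+-----------+-------
1  | Legal     | 88338 
2  | Finance   | 51391 
3  | Marketing | 99290 
4  | Legal     | 78579 
5  | Marketing | 116400
6  | Marketing | 61859 
7  | Marketing | 72501 
8  | Marketing | 122644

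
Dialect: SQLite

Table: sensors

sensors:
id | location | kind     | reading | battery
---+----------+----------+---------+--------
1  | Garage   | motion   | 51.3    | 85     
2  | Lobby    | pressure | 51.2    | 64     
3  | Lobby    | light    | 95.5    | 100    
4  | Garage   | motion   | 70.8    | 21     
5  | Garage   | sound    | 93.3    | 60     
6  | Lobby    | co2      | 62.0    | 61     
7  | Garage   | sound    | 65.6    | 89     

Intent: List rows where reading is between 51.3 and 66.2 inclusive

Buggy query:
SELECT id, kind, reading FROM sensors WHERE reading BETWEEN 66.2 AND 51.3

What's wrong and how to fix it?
Bug: The bounds are reversed; BETWEEN a AND b requires a <= b to match anything

Fix: Swap the bounds so the smaller value comes first

Corrected query:
SELECT id, kind, reading FROM sensors WHERE reading BETWEEN 51.3 AND 66.2

Result:
id | kind   | reading
---+--------+--------
1  | motion | 51.3   
6  | co2    | 62     
7  | sound  | 65.6   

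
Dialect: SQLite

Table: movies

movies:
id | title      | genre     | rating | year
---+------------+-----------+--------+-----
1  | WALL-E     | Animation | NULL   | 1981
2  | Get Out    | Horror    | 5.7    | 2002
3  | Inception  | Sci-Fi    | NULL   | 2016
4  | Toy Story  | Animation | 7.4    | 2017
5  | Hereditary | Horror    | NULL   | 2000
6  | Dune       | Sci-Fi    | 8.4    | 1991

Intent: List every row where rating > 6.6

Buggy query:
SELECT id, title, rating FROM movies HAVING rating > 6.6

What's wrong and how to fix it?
Bug: This is a non-aggregate query (no GROUP BY, no aggregates), so in SQLite the HAVING clause is invalid here; a row-level condition belongs in WHERE

Fix: Use WHERE for row-level filtering

Corrected query:
SELECT id, title, rating FROM movies WHERE rating > 6.6

Result:
id | title     | rating
---+-----------+-------
4  | Toy Story | 7.4   
6  | Dune      | 8.4   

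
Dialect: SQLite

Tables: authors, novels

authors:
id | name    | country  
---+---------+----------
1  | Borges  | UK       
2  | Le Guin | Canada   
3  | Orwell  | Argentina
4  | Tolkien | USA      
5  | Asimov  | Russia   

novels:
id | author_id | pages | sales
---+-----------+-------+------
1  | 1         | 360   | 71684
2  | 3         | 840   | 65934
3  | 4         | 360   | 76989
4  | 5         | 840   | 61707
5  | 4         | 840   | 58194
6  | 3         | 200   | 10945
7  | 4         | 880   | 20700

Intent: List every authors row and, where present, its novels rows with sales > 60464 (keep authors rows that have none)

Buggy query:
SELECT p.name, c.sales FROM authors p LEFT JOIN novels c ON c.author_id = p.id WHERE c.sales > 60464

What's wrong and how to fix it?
Bug: Filtering c.sales in WHERE discards the NULL rows produced by LEFT JOIN, turning it into an inner join

Fix: Put 'c.sales > 60464' in the JOIN's ON clause instead of WHERE

Corrected query:
SELECT p.name, c.sales FROM authors p LEFT JOIN novels c ON c.author_id = p.id AND c.sales > 60464

Result:
name    | sales
--------+------
Borges  | 71684
Le Guin | NULL 
Orwell  | 65934
Tolkien | 76989
Asimov  | 61707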